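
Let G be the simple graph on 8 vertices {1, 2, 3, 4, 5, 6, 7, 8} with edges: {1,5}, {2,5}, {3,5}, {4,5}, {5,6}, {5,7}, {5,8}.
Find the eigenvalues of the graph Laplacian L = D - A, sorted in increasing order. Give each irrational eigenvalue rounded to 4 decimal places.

[0, 1, 1, 1, 1, 1, 1, 8]

Each diagonal entry of L is the vertex degree and each off-diagonal entry is -1 where an edge is present, 0 otherwise; in the order [1, 2, 3, 4, 5, 6, 7, 8] the diagonal is [1, 1, 1, 1, 7, 1, 1, 1]. Diagonalising L (or applying a numerical eigensolver to the 8x8 matrix) gives the spectrum above.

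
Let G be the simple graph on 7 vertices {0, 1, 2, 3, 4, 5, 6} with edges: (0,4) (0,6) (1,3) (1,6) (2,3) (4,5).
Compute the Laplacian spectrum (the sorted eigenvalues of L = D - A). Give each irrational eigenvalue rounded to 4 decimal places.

[0, 0.1981, 0.7530, 1.5550, 2.4450, 3.2470, 3.8019]

With the vertex order [0, 1, 2, 3, 4, 5, 6], the degrees are [2, 2, 1, 2, 2, 1, 2], giving D = diag(2, 2, 1, 2, 2, 1, 2) and L = D - A. Since every row of L sums to 0, the all-ones vector is in the kernel and 0 is an eigenvalue. The single zero eigenvalue shows the graph is connected. By the matrix-tree theorem the graph has (1/7) * product of the nonzero eigenvalues = 1 spanning tree.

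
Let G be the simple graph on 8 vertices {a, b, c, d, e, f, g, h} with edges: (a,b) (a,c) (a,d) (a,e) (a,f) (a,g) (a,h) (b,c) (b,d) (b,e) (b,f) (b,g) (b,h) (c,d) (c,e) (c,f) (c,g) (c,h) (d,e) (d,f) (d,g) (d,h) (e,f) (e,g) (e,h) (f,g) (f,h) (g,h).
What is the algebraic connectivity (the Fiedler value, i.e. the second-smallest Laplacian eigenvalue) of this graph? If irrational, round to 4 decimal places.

Each diagonal entry of L is the vertex degree and each off-diagonal entry is -1 where an edge is present, 0 otherwise; in the order [a, b, c, d, e, f, g, h] the diagonal is [7, 7, 7, 7, 7, 7, 7, 7]. The smallest Laplacian eigenvalue is always 0. The next one, lambda_2 = 8, measures how hard the graph is to disconnect: larger values mean better connectivity. By the matrix-tree theorem the graph has (1/8) * product of the nonzero eigenvalues = 262144 spanning trees. There is one zero in the spectrum, matching the 1 component.

8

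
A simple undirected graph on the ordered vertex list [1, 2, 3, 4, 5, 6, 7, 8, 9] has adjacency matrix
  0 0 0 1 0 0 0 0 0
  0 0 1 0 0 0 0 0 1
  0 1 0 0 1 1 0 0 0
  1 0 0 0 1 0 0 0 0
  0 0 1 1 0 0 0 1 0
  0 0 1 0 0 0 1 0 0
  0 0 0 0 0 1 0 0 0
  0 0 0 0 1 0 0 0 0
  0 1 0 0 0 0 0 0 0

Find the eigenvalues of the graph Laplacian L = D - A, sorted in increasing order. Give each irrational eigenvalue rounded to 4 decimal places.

[0, 0.2311, 0.3820, 0.6416, 1.6129, 2.2591, 2.6180, 3.5132, 4.7421]

Reading degrees in the order [1, 2, 3, 4, 5, 6, 7, 8, 9] gives [1, 2, 3, 2, 3, 2, 1, 1, 1]; set D = diag(1, 2, 3, 2, 3, 2, 1, 1, 1) and form L = D - A. L is symmetric positive semidefinite, so every eigenvalue is real and nonnegative. The eigenvalues sum to 16, which equals trace(L) = 2|E|.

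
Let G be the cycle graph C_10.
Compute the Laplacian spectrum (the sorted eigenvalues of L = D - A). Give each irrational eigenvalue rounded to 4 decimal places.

[0, 0.3820, 0.3820, 1.3820, 1.3820, 2.6180, 2.6180, 3.6180, 3.6180, 4]

The graph has 10 vertices and degree multiset [2, 2, 2, 2, 2, 2, 2, 2, 2, 2]; D is the diagonal matrix of degrees and L = D - A. The multiplicity of 0 as a Laplacian eigenvalue equals the number of connected components. The single zero eigenvalue shows the graph is connected.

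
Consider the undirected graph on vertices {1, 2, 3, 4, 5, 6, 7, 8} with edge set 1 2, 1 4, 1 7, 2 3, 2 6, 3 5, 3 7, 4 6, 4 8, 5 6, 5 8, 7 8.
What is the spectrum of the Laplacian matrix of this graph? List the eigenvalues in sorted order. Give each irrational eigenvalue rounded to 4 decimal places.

Reading degrees in the order [1, 2, 3, 4, 5, 6, 7, 8] gives [3, 3, 3, 3, 3, 3, 3, 3]; set D = diag(3, 3, 3, 3, 3, 3, 3, 3) and form L = D - A. L is symmetric positive semidefinite, so every eigenvalue is real and nonnegative. The single zero eigenvalue shows the graph is connected. The eigenvalues sum to 24, which equals trace(L) = 2|E|.

[0, 2, 2, 2, 4, 4, 4, 6]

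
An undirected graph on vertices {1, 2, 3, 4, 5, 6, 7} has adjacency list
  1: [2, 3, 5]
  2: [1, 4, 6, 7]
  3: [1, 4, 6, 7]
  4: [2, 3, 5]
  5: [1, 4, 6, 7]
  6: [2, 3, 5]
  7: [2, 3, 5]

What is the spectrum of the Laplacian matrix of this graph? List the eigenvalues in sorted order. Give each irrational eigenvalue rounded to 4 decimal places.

With the vertex order [1, 2, 3, 4, 5, 6, 7], the degrees are [3, 4, 4, 3, 4, 3, 3], giving D = diag(3, 4, 4, 3, 4, 3, 3) and L = D - A. Since every row of L sums to 0, the all-ones vector is in the kernel and 0 is an eigenvalue. The eigenvalues sum to 24, which equals trace(L) = 2|E|.

[0, 3, 3, 3, 4, 4, 7]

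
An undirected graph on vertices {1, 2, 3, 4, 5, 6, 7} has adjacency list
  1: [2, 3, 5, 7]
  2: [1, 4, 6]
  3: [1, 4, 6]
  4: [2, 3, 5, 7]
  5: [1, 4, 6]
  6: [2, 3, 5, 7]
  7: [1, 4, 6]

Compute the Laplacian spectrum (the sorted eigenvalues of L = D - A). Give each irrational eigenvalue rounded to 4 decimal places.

[0, 3, 3, 3, 4, 4, 7]

Reading degrees in the order [1, 2, 3, 4, 5, 6, 7] gives [4, 3, 3, 4, 3, 4, 3]; set D = diag(4, 3, 3, 4, 3, 4, 3) and form L = D - A. Diagonalising L (or applying a numerical eigensolver to the 7x7 matrix) gives the spectrum above. By the matrix-tree theorem the graph has (1/7) * product of the nonzero eigenvalues = 432 spanning trees. The eigenvalues sum to 24, which equals trace(L) = 2|E|.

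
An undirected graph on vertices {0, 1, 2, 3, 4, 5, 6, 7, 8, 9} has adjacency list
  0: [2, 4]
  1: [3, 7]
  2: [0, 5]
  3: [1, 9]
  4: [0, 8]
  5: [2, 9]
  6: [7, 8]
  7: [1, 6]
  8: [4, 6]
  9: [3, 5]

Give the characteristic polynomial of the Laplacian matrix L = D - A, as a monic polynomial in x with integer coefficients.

x^10 - 20x^9 + 170x^8 - 800x^7 + 2275x^6 - 4004x^5 + 4290x^4 - 2640x^3 + 825x^2 - 100x

With the vertex order [0, 1, 2, 3, 4, 5, 6, 7, 8, 9], the degrees are [2, 2, 2, 2, 2, 2, 2, 2, 2, 2], giving D = diag(2, 2, 2, 2, 2, 2, 2, 2, 2, 2) and L = D - A. L has integer entries, so p(x) = det(xI - L) has integer coefficients. Expanding the determinant yields x^10 - 20x^9 + 170x^8 - 800x^7 + 2275x^6 - 4004x^5 + 4290x^4 - 2640x^3 + 825x^2 - 100x. Since p(0) = det(-L) = 0, x divides p(x). The largest eigenvalue, 4, is at most the vertex count 10.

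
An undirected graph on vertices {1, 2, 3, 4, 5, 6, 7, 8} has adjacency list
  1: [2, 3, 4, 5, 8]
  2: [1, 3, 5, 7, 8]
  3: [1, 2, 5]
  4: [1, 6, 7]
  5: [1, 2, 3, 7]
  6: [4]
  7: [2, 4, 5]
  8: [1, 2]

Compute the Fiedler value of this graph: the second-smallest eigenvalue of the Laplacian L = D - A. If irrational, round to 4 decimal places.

0.6741

With the vertex order [1, 2, 3, 4, 5, 6, 7, 8], the degrees are [5, 5, 3, 3, 4, 1, 3, 2], giving D = diag(5, 5, 3, 3, 4, 1, 3, 2) and L = D - A. The sorted Laplacian eigenvalues are [0, 0.6741, 1.9332, 2.5672, 3.5974, 4.8645, 5.8781, 6.4854]; the algebraic connectivity is the second entry, 0.6741. There is one zero in the spectrum, matching the 1 component. The largest eigenvalue, 6.4854, is at most the vertex count 8.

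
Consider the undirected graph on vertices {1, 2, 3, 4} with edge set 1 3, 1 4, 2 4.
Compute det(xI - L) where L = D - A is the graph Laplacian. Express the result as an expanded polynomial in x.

Each diagonal entry of L is the vertex degree and each off-diagonal entry is -1 where an edge is present, 0 otherwise; in the order [1, 2, 3, 4] the diagonal is [2, 1, 1, 2]. Computing det(xI - L) by cofactor expansion (or equivalently via sum-over-permutations) gives x^4 - 6x^3 + 10x^2 - 4x. The constant term is 0 because L is singular (the all-ones vector lies in its kernel). The largest eigenvalue, 3.4142, is at most the vertex count 4.

x^4 - 6x^3 + 10x^2 - 4x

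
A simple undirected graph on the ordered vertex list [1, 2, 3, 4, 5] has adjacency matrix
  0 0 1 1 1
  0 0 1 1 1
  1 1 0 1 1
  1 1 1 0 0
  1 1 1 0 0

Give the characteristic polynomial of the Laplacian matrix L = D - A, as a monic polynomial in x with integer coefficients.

x^5 - 16x^4 + 94x^3 - 240x^2 + 225x

Each diagonal entry of L is the vertex degree and each off-diagonal entry is -1 where an edge is present, 0 otherwise; in the order [1, 2, 3, 4, 5] the diagonal is [3, 3, 4, 3, 3]. Computing det(xI - L) by cofactor expansion (or equivalently via sum-over-permutations) gives x^5 - 16x^4 + 94x^3 - 240x^2 + 225x. The constant term is 0 because L is singular (the all-ones vector lies in its kernel). There is one zero in the spectrum, matching the 1 component.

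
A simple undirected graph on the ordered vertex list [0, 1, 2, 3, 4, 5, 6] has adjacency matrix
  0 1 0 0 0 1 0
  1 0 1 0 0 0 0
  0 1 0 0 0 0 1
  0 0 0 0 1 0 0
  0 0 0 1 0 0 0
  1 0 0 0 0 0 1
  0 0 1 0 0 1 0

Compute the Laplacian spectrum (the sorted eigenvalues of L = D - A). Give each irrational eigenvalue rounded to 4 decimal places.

Reading degrees in the order [0, 1, 2, 3, 4, 5, 6] gives [2, 2, 2, 1, 1, 2, 2]; set D = diag(2, 2, 2, 1, 1, 2, 2) and form L = D - A. Diagonalising L (or applying a numerical eigensolver to the 7x7 matrix) gives the spectrum above. The 2 zero eigenvalues correspond to the 2 connected components. The eigenvalues sum to 12, which equals trace(L) = 2|E|.

[0, 0, 1.3820, 1.3820, 2, 3.6180, 3.6180]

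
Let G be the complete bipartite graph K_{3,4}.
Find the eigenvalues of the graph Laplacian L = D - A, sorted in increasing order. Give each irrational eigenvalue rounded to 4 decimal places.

[0, 3, 3, 3, 4, 4, 7]

The graph has 7 vertices and degree multiset [4, 4, 4, 3, 3, 3, 3]; D is the diagonal matrix of degrees and L = D - A. The multiplicity of 0 as a Laplacian eigenvalue equals the number of connected components.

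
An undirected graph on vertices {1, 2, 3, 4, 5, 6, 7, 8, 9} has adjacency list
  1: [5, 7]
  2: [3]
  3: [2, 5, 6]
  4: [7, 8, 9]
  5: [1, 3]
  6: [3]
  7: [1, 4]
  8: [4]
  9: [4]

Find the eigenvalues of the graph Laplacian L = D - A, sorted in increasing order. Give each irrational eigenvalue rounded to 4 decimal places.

Reading degrees in the order [1, 2, 3, 4, 5, 6, 7, 8, 9] gives [2, 1, 3, 3, 2, 1, 2, 1, 1]; set D = diag(2, 1, 3, 3, 2, 1, 2, 1, 1) and form L = D - A. Since every row of L sums to 0, the all-ones vector is in the kernel and 0 is an eigenvalue. By the matrix-tree theorem the graph has (1/9) * product of the nonzero eigenvalues = 1 spanning tree.

[0, 0.1392, 0.6972, 1, 1, 1.7459, 3, 4.1149, 4.3028]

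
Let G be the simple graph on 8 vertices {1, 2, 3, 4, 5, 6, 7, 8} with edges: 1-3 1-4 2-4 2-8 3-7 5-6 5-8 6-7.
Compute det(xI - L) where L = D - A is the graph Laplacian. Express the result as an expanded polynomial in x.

x^8 - 16x^7 + 104x^6 - 352x^5 + 660x^4 - 672x^3 + 336x^2 - 64x

Each diagonal entry of L is the vertex degree and each off-diagonal entry is -1 where an edge is present, 0 otherwise; in the order [1, 2, 3, 4, 5, 6, 7, 8] the diagonal is [2, 2, 2, 2, 2, 2, 2, 2]. Computing det(xI - L) by cofactor expansion (or equivalently via sum-over-permutations) gives x^8 - 16x^7 + 104x^6 - 352x^5 + 660x^4 - 672x^3 + 336x^2 - 64x. The constant term is 0 because L is singular (the all-ones vector lies in its kernel). The eigenvalues sum to 16, which equals trace(L) = 2|E|.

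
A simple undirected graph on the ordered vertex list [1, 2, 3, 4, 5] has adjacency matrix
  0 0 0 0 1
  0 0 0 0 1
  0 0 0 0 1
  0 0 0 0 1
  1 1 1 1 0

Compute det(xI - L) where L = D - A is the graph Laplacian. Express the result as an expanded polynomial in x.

x^5 - 8x^4 + 18x^3 - 16x^2 + 5x

Reading degrees in the order [1, 2, 3, 4, 5] gives [1, 1, 1, 1, 4]; set D = diag(1, 1, 1, 1, 4) and form L = D - A. L has integer entries, so p(x) = det(xI - L) has integer coefficients. Expanding the determinant yields x^5 - 8x^4 + 18x^3 - 16x^2 + 5x. Since p(0) = det(-L) = 0, x divides p(x). By the matrix-tree theorem the graph has (1/5) * product of the nonzero eigenvalues = 1 spanning tree.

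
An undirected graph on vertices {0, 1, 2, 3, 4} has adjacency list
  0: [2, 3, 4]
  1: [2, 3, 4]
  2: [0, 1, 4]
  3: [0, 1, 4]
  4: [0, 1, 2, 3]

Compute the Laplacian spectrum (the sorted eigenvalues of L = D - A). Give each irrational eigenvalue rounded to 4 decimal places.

Reading degrees in the order [0, 1, 2, 3, 4] gives [3, 3, 3, 3, 4]; set D = diag(3, 3, 3, 3, 4) and form L = D - A. The multiplicity of 0 as a Laplacian eigenvalue equals the number of connected components. The single zero eigenvalue shows the graph is connected. The eigenvalues sum to 16, which equals trace(L) = 2|E|.

[0, 3, 3, 5, 5]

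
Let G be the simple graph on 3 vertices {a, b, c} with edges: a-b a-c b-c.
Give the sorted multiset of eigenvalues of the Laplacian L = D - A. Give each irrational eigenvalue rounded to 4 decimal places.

With the vertex order [a, b, c], the degrees are [2, 2, 2], giving D = diag(2, 2, 2) and L = D - A. The multiplicity of 0 as a Laplacian eigenvalue equals the number of connected components. The single zero eigenvalue shows the graph is connected. There is one zero in the spectrum, matching the 1 component.

[0, 3, 3]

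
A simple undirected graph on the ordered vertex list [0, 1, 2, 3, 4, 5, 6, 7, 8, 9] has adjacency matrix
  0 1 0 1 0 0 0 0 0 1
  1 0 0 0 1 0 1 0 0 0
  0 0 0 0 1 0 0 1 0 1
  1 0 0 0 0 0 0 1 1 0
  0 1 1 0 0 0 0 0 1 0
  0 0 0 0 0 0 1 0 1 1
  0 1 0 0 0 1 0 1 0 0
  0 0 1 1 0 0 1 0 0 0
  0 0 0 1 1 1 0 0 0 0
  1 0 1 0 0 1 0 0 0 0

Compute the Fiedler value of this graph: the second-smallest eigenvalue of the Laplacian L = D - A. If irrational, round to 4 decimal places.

Reading degrees in the order [0, 1, 2, 3, 4, 5, 6, 7, 8, 9] gives [3, 3, 3, 3, 3, 3, 3, 3, 3, 3]; set D = diag(3, 3, 3, 3, 3, 3, 3, 3, 3, 3) and form L = D - A. The sorted Laplacian eigenvalues are [0, 2, 2, 2, 2, 2, 5, 5, 5, 5]; the algebraic connectivity is the second entry, 2. The largest eigenvalue, 5, is at most the vertex count 10. By the matrix-tree theorem the graph has (1/10) * product of the nonzero eigenvalues = 2000 spanning trees.

2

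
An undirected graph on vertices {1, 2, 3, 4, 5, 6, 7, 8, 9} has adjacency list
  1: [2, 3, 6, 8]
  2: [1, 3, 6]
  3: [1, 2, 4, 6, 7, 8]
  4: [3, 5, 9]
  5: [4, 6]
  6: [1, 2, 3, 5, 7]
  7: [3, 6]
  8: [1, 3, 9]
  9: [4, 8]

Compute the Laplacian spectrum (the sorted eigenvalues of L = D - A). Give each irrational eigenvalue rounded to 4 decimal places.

[0, 1.1710, 1.5284, 2.0967, 3.1884, 3.7795, 4.9456, 6.0663, 7.2240]

Each diagonal entry of L is the vertex degree and each off-diagonal entry is -1 where an edge is present, 0 otherwise; in the order [1, 2, 3, 4, 5, 6, 7, 8, 9] the diagonal is [4, 3, 6, 3, 2, 5, 2, 3, 2]. Since every row of L sums to 0, the all-ones vector is in the kernel and 0 is an eigenvalue. The eigenvalues sum to 30, which equals trace(L) = 2|E|. There is one zero in the spectrum, matching the 1 component.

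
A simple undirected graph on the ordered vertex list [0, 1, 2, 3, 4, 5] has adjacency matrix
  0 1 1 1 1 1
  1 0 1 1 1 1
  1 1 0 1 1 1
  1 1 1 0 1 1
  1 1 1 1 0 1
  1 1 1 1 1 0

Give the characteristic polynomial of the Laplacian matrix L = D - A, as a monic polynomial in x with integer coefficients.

With the vertex order [0, 1, 2, 3, 4, 5], the degrees are [5, 5, 5, 5, 5, 5], giving D = diag(5, 5, 5, 5, 5, 5) and L = D - A. L has integer entries, so p(x) = det(xI - L) has integer coefficients. Expanding the determinant yields x^6 - 30x^5 + 360x^4 - 2160x^3 + 6480x^2 - 7776x. The coefficient of x^5 equals -trace(L) = -30, matching the sum of degrees. By the matrix-tree theorem the graph has (1/6) * product of the nonzero eigenvalues = 1296 spanning trees. The largest eigenvalue, 6, is at most the vertex count 6.

x^6 - 30x^5 + 360x^4 - 2160x^3 + 6480x^2 - 7776x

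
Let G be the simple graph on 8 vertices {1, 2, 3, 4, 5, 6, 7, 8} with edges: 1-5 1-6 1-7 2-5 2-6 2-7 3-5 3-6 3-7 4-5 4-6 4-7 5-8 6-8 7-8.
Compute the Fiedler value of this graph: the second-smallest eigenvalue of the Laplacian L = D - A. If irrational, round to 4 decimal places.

3

Each diagonal entry of L is the vertex degree and each off-diagonal entry is -1 where an edge is present, 0 otherwise; in the order [1, 2, 3, 4, 5, 6, 7, 8] the diagonal is [3, 3, 3, 3, 5, 5, 5, 3]. The smallest Laplacian eigenvalue is always 0. The next one, lambda_2 = 3, measures how hard the graph is to disconnect: larger values mean better connectivity. The eigenvalues sum to 30, which equals trace(L) = 2|E|.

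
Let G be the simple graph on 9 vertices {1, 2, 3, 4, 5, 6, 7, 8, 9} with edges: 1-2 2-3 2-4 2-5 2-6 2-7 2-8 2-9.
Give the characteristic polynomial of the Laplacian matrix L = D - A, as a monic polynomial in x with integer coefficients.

x^9 - 16x^8 + 84x^7 - 224x^6 + 350x^5 - 336x^4 + 196x^3 - 64x^2 + 9x

With the vertex order [1, 2, 3, 4, 5, 6, 7, 8, 9], the degrees are [1, 8, 1, 1, 1, 1, 1, 1, 1], giving D = diag(1, 8, 1, 1, 1, 1, 1, 1, 1) and L = D - A. L has integer entries, so p(x) = det(xI - L) has integer coefficients. Expanding the determinant yields x^9 - 16x^8 + 84x^7 - 224x^6 + 350x^5 - 336x^4 + 196x^3 - 64x^2 + 9x. The coefficient of x^8 equals -trace(L) = -16, matching the sum of degrees. There is one zero in the spectrum, matching the 1 component.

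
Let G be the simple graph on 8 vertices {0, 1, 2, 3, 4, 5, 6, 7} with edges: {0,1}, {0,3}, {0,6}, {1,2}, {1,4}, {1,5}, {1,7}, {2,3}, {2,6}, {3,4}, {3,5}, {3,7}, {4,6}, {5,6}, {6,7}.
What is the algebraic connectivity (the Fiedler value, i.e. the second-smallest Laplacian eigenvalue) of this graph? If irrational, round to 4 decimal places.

3

Each diagonal entry of L is the vertex degree and each off-diagonal entry is -1 where an edge is present, 0 otherwise; in the order [0, 1, 2, 3, 4, 5, 6, 7] the diagonal is [3, 5, 3, 5, 3, 3, 5, 3]. Computing the eigenvalues of L and sorting gives [0, 3, 3, 3, 3, 5, 5, 8]. The Fiedler value lambda_2 = 3 is strictly positive, so the graph is connected. By the matrix-tree theorem the graph has (1/8) * product of the nonzero eigenvalues = 2025 spanning trees.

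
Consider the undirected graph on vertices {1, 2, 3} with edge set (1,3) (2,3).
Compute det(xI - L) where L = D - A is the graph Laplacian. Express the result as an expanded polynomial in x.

With the vertex order [1, 2, 3], the degrees are [1, 1, 2], giving D = diag(1, 1, 2) and L = D - A. The eigenvalues of L are [0, 1, 3]; the characteristic polynomial is the product of (x - lambda_i), which multiplies out to x^3 - 4x^2 + 3x. The constant term is 0 because L is singular (the all-ones vector lies in its kernel). There is one zero in the spectrum, matching the 1 component.

x^3 - 4x^2 + 3x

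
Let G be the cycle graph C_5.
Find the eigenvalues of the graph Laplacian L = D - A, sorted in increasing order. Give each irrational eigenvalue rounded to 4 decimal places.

The graph has 5 vertices and degree multiset [2, 2, 2, 2, 2]; D is the diagonal matrix of degrees and L = D - A. Since every row of L sums to 0, the all-ones vector is in the kernel and 0 is an eigenvalue. The eigenvalues sum to 10, which equals trace(L) = 2|E|.

[0, 1.3820, 1.3820, 3.6180, 3.6180]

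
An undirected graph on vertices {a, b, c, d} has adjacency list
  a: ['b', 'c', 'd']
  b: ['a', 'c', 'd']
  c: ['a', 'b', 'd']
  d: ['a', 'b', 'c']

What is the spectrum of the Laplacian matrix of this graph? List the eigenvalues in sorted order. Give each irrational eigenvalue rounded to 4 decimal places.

Reading degrees in the order [a, b, c, d] gives [3, 3, 3, 3]; set D = diag(3, 3, 3, 3) and form L = D - A. Diagonalising L (or applying a numerical eigensolver to the 4x4 matrix) gives the spectrum above. The single zero eigenvalue shows the graph is connected. There is one zero in the spectrum, matching the 1 component.

[0, 4, 4, 4]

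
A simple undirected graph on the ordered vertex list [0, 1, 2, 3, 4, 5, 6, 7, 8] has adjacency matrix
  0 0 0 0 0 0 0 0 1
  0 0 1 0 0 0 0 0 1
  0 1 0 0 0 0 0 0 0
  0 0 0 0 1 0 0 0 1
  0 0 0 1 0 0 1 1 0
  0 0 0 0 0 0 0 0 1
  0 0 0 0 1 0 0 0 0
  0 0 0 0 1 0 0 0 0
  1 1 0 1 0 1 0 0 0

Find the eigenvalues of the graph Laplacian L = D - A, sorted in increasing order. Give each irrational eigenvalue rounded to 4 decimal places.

Each diagonal entry of L is the vertex degree and each off-diagonal entry is -1 where an edge is present, 0 otherwise; in the order [0, 1, 2, 3, 4, 5, 6, 7, 8] the diagonal is [1, 2, 1, 2, 3, 1, 1, 1, 4]. The multiplicity of 0 as a Laplacian eigenvalue equals the number of connected components. The single zero eigenvalue shows the graph is connected. The largest eigenvalue, 5.1969, is at most the vertex count 9.

[0, 0.2043, 0.5405, 1, 1, 1.5989, 2.4425, 4.0170, 5.1969]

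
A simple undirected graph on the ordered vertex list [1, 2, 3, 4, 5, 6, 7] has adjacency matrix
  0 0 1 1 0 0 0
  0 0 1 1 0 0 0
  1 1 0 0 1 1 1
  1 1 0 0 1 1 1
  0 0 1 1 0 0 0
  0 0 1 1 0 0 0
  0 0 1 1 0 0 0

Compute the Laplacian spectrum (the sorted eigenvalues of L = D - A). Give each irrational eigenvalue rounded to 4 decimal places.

With the vertex order [1, 2, 3, 4, 5, 6, 7], the degrees are [2, 2, 5, 5, 2, 2, 2], giving D = diag(2, 2, 5, 5, 2, 2, 2) and L = D - A. The multiplicity of 0 as a Laplacian eigenvalue equals the number of connected components. By the matrix-tree theorem the graph has (1/7) * product of the nonzero eigenvalues = 80 spanning trees.

[0, 2, 2, 2, 2, 5, 7]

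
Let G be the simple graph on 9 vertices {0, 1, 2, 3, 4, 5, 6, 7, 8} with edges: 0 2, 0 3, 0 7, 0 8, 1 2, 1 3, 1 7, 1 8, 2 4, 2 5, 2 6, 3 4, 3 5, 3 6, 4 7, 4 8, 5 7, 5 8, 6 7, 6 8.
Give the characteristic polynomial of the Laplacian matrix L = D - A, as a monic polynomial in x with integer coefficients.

x^9 - 40x^8 + 690x^7 - 6720x^6 + 40485x^5 - 154704x^4 + 366560x^3 - 492800x^2 + 288000x

Reading degrees in the order [0, 1, 2, 3, 4, 5, 6, 7, 8] gives [4, 4, 5, 5, 4, 4, 4, 5, 5]; set D = diag(4, 4, 5, 5, 4, 4, 4, 5, 5) and form L = D - A. The eigenvalues of L are [0, 4, 4, 4, 4, 5, 5, 5, 9]; the characteristic polynomial is the product of (x - lambda_i), which multiplies out to x^9 - 40x^8 + 690x^7 - 6720x^6 + 40485x^5 - 154704x^4 + 366560x^3 - 492800x^2 + 288000x. Since p(0) = det(-L) = 0, x divides p(x). The eigenvalues sum to 40, which equals trace(L) = 2|E|.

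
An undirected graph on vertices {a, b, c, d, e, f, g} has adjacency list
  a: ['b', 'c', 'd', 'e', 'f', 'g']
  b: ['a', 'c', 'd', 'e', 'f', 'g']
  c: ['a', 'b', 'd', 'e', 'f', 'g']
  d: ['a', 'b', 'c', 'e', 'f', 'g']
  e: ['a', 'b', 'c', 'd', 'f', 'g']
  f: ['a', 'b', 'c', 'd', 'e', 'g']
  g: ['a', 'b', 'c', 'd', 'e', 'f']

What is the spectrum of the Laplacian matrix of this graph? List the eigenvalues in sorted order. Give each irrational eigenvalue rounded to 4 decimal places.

[0, 7, 7, 7, 7, 7, 7]

Reading degrees in the order [a, b, c, d, e, f, g] gives [6, 6, 6, 6, 6, 6, 6]; set D = diag(6, 6, 6, 6, 6, 6, 6) and form L = D - A. The multiplicity of 0 as a Laplacian eigenvalue equals the number of connected components. There is one zero in the spectrum, matching the 1 component.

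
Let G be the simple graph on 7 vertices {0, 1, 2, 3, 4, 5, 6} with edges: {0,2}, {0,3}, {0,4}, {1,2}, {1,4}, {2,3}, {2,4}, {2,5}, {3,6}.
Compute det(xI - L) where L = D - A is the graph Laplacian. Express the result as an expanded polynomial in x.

x^7 - 18x^6 + 124x^5 - 412x^4 + 683x^3 - 526x^2 + 147x

Each diagonal entry of L is the vertex degree and each off-diagonal entry is -1 where an edge is present, 0 otherwise; in the order [0, 1, 2, 3, 4, 5, 6] the diagonal is [3, 2, 5, 3, 3, 1, 1]. L has integer entries, so p(x) = det(xI - L) has integer coefficients. Expanding the determinant yields x^7 - 18x^6 + 124x^5 - 412x^4 + 683x^3 - 526x^2 + 147x. The constant term is 0 because L is singular (the all-ones vector lies in its kernel). There is one zero in the spectrum, matching the 1 component. The eigenvalues sum to 18, which equals trace(L) = 2|E|.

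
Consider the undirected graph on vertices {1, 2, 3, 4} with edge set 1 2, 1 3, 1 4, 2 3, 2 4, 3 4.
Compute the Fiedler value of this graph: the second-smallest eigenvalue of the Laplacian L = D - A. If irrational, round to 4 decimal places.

Each diagonal entry of L is the vertex degree and each off-diagonal entry is -1 where an edge is present, 0 otherwise; in the order [1, 2, 3, 4] the diagonal is [3, 3, 3, 3]. The sorted Laplacian eigenvalues are [0, 4, 4, 4]; the algebraic connectivity is the second entry, 4. The largest eigenvalue, 4, is at most the vertex count 4.

4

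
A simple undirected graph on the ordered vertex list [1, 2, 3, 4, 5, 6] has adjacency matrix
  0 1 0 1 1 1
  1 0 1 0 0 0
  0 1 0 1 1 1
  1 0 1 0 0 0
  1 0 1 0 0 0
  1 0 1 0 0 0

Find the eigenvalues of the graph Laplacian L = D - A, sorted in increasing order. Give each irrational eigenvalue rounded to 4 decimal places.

With the vertex order [1, 2, 3, 4, 5, 6], the degrees are [4, 2, 4, 2, 2, 2], giving D = diag(4, 2, 4, 2, 2, 2) and L = D - A. L is symmetric positive semidefinite, so every eigenvalue is real and nonnegative. The eigenvalues sum to 16, which equals trace(L) = 2|E|.

[0, 2, 2, 2, 4, 6]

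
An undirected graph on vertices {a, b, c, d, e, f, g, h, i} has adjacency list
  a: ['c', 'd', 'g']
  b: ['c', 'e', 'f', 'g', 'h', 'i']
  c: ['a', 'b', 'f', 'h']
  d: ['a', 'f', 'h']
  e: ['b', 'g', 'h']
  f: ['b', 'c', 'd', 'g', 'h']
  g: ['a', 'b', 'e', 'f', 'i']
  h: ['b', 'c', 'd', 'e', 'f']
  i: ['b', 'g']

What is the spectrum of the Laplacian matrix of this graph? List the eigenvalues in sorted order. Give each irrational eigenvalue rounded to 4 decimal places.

[0, 1.6025, 2.4075, 3.2443, 3.4305, 4.9158, 6.2649, 6.9321, 7.2024]

Each diagonal entry of L is the vertex degree and each off-diagonal entry is -1 where an edge is present, 0 otherwise; in the order [a, b, c, d, e, f, g, h, i] the diagonal is [3, 6, 4, 3, 3, 5, 5, 5, 2]. The multiplicity of 0 as a Laplacian eigenvalue equals the number of connected components. The single zero eigenvalue shows the graph is connected. The eigenvalues sum to 36, which equals trace(L) = 2|E|.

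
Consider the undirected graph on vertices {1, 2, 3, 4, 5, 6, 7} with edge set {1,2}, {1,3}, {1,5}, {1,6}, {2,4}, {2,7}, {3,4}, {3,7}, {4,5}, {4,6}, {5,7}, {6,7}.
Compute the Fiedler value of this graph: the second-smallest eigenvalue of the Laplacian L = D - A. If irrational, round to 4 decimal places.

3

Reading degrees in the order [1, 2, 3, 4, 5, 6, 7] gives [4, 3, 3, 4, 3, 3, 4]; set D = diag(4, 3, 3, 4, 3, 3, 4) and form L = D - A. The smallest Laplacian eigenvalue is always 0. The next one, lambda_2 = 3, measures how hard the graph is to disconnect: larger values mean better connectivity. By the matrix-tree theorem the graph has (1/7) * product of the nonzero eigenvalues = 432 spanning trees.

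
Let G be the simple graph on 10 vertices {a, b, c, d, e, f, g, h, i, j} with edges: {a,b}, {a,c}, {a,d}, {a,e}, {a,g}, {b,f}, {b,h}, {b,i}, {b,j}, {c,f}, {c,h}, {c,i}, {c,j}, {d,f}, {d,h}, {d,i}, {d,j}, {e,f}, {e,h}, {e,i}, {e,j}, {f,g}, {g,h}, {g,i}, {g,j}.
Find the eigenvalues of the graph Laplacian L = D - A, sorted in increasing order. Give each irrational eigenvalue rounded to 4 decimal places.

Each diagonal entry of L is the vertex degree and each off-diagonal entry is -1 where an edge is present, 0 otherwise; in the order [a, b, c, d, e, f, g, h, i, j] the diagonal is [5, 5, 5, 5, 5, 5, 5, 5, 5, 5]. The multiplicity of 0 as a Laplacian eigenvalue equals the number of connected components. The single zero eigenvalue shows the graph is connected. There is one zero in the spectrum, matching the 1 component.

[0, 5, 5, 5, 5, 5, 5, 5, 5, 10]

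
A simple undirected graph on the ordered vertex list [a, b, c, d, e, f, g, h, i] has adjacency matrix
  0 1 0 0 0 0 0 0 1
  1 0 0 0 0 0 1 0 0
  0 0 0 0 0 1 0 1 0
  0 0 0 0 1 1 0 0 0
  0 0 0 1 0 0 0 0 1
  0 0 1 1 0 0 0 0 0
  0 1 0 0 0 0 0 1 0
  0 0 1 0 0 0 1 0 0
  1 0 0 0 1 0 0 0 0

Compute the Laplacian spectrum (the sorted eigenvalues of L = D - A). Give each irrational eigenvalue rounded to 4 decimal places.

Each diagonal entry of L is the vertex degree and each off-diagonal entry is -1 where an edge is present, 0 otherwise; in the order [a, b, c, d, e, f, g, h, i] the diagonal is [2, 2, 2, 2, 2, 2, 2, 2, 2]. Diagonalising L (or applying a numerical eigensolver to the 9x9 matrix) gives the spectrum above. There is one zero in the spectrum, matching the 1 component.

[0, 0.4679, 0.4679, 1.6527, 1.6527, 3, 3, 3.8794, 3.8794]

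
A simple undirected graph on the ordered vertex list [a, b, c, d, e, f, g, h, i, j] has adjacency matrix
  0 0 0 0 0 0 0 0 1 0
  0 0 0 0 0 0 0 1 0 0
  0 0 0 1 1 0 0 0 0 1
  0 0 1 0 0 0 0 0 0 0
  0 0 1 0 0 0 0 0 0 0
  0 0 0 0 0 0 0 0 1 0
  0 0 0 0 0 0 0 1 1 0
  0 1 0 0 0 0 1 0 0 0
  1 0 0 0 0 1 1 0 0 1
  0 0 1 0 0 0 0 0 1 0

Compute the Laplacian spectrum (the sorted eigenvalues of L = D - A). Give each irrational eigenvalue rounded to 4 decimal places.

Reading degrees in the order [a, b, c, d, e, f, g, h, i, j] gives [1, 1, 3, 1, 1, 1, 2, 2, 4, 2]; set D = diag(1, 1, 3, 1, 1, 1, 2, 2, 4, 2) and form L = D - A. The multiplicity of 0 as a Laplacian eigenvalue equals the number of connected components. By the matrix-tree theorem the graph has (1/10) * product of the nonzero eigenvalues = 1 spanning tree.

[0, 0.1648, 0.3883, 1, 1, 1.4358, 1.6684, 3.1150, 4.0226, 5.2050]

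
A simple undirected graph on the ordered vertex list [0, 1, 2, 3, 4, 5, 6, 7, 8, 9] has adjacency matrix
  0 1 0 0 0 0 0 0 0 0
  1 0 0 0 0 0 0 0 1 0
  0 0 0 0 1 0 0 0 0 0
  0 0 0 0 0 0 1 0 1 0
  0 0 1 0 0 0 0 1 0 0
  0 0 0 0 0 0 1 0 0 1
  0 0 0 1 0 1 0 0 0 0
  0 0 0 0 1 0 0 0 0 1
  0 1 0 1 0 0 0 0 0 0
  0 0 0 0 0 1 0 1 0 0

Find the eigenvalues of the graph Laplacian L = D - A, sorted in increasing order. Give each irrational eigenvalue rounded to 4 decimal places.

Each diagonal entry of L is the vertex degree and each off-diagonal entry is -1 where an edge is present, 0 otherwise; in the order [0, 1, 2, 3, 4, 5, 6, 7, 8, 9] the diagonal is [1, 2, 1, 2, 2, 2, 2, 2, 2, 2]. Since every row of L sums to 0, the all-ones vector is in the kernel and 0 is an eigenvalue. The single zero eigenvalue shows the graph is connected. The eigenvalues sum to 18, which equals trace(L) = 2|E|.

[0, 0.0979, 0.3820, 0.8244, 1.3820, 2, 2.6180, 3.1756, 3.6180, 3.9021]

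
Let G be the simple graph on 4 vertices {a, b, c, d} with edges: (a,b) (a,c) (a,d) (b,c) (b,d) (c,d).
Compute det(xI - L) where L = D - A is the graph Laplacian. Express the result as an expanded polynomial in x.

x^4 - 12x^3 + 48x^2 - 64x

Each diagonal entry of L is the vertex degree and each off-diagonal entry is -1 where an edge is present, 0 otherwise; in the order [a, b, c, d] the diagonal is [3, 3, 3, 3]. L has integer entries, so p(x) = det(xI - L) has integer coefficients. Expanding the determinant yields x^4 - 12x^3 + 48x^2 - 64x. The coefficient of x^3 equals -trace(L) = -12, matching the sum of degrees. The eigenvalues sum to 12, which equals trace(L) = 2|E|.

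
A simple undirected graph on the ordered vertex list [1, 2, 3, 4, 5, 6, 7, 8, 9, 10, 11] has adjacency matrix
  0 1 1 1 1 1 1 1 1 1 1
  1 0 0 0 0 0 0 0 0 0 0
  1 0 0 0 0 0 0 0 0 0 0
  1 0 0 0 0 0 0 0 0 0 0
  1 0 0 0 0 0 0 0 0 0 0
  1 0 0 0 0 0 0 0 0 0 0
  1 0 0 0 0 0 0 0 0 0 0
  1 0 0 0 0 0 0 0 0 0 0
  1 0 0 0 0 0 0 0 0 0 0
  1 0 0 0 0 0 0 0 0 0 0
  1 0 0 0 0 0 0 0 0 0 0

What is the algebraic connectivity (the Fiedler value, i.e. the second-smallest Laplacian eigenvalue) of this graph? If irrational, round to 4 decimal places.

1

Each diagonal entry of L is the vertex degree and each off-diagonal entry is -1 where an edge is present, 0 otherwise; in the order [1, 2, 3, 4, 5, 6, 7, 8, 9, 10, 11] the diagonal is [10, 1, 1, 1, 1, 1, 1, 1, 1, 1, 1]. The sorted Laplacian eigenvalues are [0, 1, 1, 1, 1, 1, 1, 1, 1, 1, 11]; the algebraic connectivity is the second entry, 1. There is one zero in the spectrum, matching the 1 component.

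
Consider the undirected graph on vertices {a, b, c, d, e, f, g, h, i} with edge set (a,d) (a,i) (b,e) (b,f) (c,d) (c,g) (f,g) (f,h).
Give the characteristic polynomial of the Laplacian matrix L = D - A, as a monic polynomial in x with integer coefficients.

x^9 - 16x^8 + 104x^7 - 354x^6 + 678x^5 - 730x^4 + 417x^3 - 110x^2 + 9x

With the vertex order [a, b, c, d, e, f, g, h, i], the degrees are [2, 2, 2, 2, 1, 3, 2, 1, 1], giving D = diag(2, 2, 2, 2, 1, 3, 2, 1, 1) and L = D - A. Computing det(xI - L) by cofactor expansion (or equivalently via sum-over-permutations) gives x^9 - 16x^8 + 104x^7 - 354x^6 + 678x^5 - 730x^4 + 417x^3 - 110x^2 + 9x. The constant term is 0 because L is singular (the all-ones vector lies in its kernel). The largest eigenvalue, 4.3455, is at most the vertex count 9. The eigenvalues sum to 16, which equals trace(L) = 2|E|.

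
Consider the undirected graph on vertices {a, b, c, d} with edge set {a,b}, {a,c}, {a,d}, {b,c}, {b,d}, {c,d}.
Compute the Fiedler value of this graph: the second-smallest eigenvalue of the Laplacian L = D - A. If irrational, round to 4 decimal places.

4

Reading degrees in the order [a, b, c, d] gives [3, 3, 3, 3]; set D = diag(3, 3, 3, 3) and form L = D - A. The sorted Laplacian eigenvalues are [0, 4, 4, 4]; the algebraic connectivity is the second entry, 4. The largest eigenvalue, 4, is at most the vertex count 4.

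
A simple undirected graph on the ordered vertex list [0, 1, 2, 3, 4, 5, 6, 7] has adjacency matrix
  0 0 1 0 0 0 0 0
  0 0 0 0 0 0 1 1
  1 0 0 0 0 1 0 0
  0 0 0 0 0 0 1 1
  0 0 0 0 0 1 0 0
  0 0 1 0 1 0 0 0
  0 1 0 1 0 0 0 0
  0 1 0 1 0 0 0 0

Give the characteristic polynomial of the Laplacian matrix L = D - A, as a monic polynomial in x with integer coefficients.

x^8 - 14x^7 + 78x^6 - 220x^5 + 328x^4 - 240x^3 + 64x^2

With the vertex order [0, 1, 2, 3, 4, 5, 6, 7], the degrees are [1, 2, 2, 2, 1, 2, 2, 2], giving D = diag(1, 2, 2, 2, 1, 2, 2, 2) and L = D - A. Computing det(xI - L) by cofactor expansion (or equivalently via sum-over-permutations) gives x^8 - 14x^7 + 78x^6 - 220x^5 + 328x^4 - 240x^3 + 64x^2. The coefficient of x^7 equals -trace(L) = -14, matching the sum of degrees. The largest eigenvalue, 4, is at most the vertex count 8.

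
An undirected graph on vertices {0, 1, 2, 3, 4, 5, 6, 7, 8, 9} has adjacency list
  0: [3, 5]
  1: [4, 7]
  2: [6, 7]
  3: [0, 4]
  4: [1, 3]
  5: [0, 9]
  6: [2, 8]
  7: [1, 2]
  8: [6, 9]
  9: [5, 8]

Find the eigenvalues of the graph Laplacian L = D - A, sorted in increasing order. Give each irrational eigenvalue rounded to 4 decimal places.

With the vertex order [0, 1, 2, 3, 4, 5, 6, 7, 8, 9], the degrees are [2, 2, 2, 2, 2, 2, 2, 2, 2, 2], giving D = diag(2, 2, 2, 2, 2, 2, 2, 2, 2, 2) and L = D - A. Diagonalising L (or applying a numerical eigensolver to the 10x10 matrix) gives the spectrum above. There is one zero in the spectrum, matching the 1 component.

[0, 0.3820, 0.3820, 1.3820, 1.3820, 2.6180, 2.6180, 3.6180, 3.6180, 4]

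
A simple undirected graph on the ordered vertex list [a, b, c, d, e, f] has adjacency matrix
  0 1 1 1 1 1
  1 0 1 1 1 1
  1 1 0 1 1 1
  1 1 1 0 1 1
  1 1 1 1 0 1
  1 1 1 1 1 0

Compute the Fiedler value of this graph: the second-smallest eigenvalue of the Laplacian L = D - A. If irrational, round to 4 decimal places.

Reading degrees in the order [a, b, c, d, e, f] gives [5, 5, 5, 5, 5, 5]; set D = diag(5, 5, 5, 5, 5, 5) and form L = D - A. Computing the eigenvalues of L and sorting gives [0, 6, 6, 6, 6, 6]. The Fiedler value lambda_2 = 6 is strictly positive, so the graph is connected.

6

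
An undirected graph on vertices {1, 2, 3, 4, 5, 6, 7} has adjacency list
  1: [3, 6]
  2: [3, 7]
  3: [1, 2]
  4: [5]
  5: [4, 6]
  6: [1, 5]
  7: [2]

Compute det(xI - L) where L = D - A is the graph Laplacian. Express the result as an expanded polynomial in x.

x^7 - 12x^6 + 55x^5 - 120x^4 + 126x^3 - 56x^2 + 7x

Each diagonal entry of L is the vertex degree and each off-diagonal entry is -1 where an edge is present, 0 otherwise; in the order [1, 2, 3, 4, 5, 6, 7] the diagonal is [2, 2, 2, 1, 2, 2, 1]. Computing det(xI - L) by cofactor expansion (or equivalently via sum-over-permutations) gives x^7 - 12x^6 + 55x^5 - 120x^4 + 126x^3 - 56x^2 + 7x. The coefficient of x^6 equals -trace(L) = -12, matching the sum of degrees. By the matrix-tree theorem the graph has (1/7) * product of the nonzero eigenvalues = 1 spanning tree. The largest eigenvalue, 3.8019, is at most the vertex count 7.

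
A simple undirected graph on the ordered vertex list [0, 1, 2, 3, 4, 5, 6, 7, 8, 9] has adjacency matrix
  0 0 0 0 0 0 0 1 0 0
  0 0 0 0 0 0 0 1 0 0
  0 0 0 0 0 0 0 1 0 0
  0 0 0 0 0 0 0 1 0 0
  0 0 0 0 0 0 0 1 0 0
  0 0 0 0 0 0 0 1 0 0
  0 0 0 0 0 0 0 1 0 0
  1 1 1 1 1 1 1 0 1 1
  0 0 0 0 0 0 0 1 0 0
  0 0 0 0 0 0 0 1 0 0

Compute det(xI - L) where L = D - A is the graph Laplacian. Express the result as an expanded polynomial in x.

Each diagonal entry of L is the vertex degree and each off-diagonal entry is -1 where an edge is present, 0 otherwise; in the order [0, 1, 2, 3, 4, 5, 6, 7, 8, 9] the diagonal is [1, 1, 1, 1, 1, 1, 1, 9, 1, 1]. L has integer entries, so p(x) = det(xI - L) has integer coefficients. Expanding the determinant yields x^10 - 18x^9 + 108x^8 - 336x^7 + 630x^6 - 756x^5 + 588x^4 - 288x^3 + 81x^2 - 10x. The constant term is 0 because L is singular (the all-ones vector lies in its kernel). The largest eigenvalue, 10, is at most the vertex count 10. By the matrix-tree theorem the graph has (1/10) * product of the nonzero eigenvalues = 1 spanning tree.

x^10 - 18x^9 + 108x^8 - 336x^7 + 630x^6 - 756x^5 + 588x^4 - 288x^3 + 81x^2 - 10x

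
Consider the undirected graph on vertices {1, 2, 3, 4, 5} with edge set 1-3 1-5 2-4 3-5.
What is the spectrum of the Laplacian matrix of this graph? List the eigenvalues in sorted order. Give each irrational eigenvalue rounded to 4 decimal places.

[0, 0, 2, 3, 3]

Reading degrees in the order [1, 2, 3, 4, 5] gives [2, 1, 2, 1, 2]; set D = diag(2, 1, 2, 1, 2) and form L = D - A. L is symmetric positive semidefinite, so every eigenvalue is real and nonnegative. The 2 zero eigenvalues correspond to the 2 connected components. There are 2 zeros in the spectrum, matching the 2 components.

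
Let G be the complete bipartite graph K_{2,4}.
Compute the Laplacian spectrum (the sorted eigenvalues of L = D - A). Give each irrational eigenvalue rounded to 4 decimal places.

[0, 2, 2, 2, 4, 6]

The graph has 6 vertices and degree multiset [4, 4, 2, 2, 2, 2]; D is the diagonal matrix of degrees and L = D - A. The multiplicity of 0 as a Laplacian eigenvalue equals the number of connected components. The single zero eigenvalue shows the graph is connected. The eigenvalues sum to 16, which equals trace(L) = 2|E|. There is one zero in the spectrum, matching the 1 component.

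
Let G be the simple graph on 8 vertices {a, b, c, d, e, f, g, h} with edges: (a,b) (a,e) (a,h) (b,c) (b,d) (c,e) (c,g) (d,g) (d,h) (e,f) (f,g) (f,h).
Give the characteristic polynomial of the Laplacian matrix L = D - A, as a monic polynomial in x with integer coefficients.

Reading degrees in the order [a, b, c, d, e, f, g, h] gives [3, 3, 3, 3, 3, 3, 3, 3]; set D = diag(3, 3, 3, 3, 3, 3, 3, 3) and form L = D - A. Computing det(xI - L) by cofactor expansion (or equivalently via sum-over-permutations) gives x^8 - 24x^7 + 240x^6 - 1296x^5 + 4080x^4 - 7488x^3 + 7424x^2 - 3072x. The constant term is 0 because L is singular (the all-ones vector lies in its kernel). There is one zero in the spectrum, matching the 1 component. The largest eigenvalue, 6, is at most the vertex count 8.

x^8 - 24x^7 + 240x^6 - 1296x^5 + 4080x^4 - 7488x^3 + 7424x^2 - 3072x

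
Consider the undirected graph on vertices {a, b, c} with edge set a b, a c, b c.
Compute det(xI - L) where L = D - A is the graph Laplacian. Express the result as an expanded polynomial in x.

x^3 - 6x^2 + 9x

Reading degrees in the order [a, b, c] gives [2, 2, 2]; set D = diag(2, 2, 2) and form L = D - A. Computing det(xI - L) by cofactor expansion (or equivalently via sum-over-permutations) gives x^3 - 6x^2 + 9x. The constant term is 0 because L is singular (the all-ones vector lies in its kernel). By the matrix-tree theorem the graph has (1/3) * product of the nonzero eigenvalues = 3 spanning trees.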